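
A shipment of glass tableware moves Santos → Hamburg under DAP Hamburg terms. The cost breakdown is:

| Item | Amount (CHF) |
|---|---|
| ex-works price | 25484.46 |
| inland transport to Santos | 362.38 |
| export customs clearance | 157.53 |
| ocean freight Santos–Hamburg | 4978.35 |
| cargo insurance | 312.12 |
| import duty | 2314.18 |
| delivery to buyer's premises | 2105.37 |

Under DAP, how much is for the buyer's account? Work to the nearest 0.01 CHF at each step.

DAP: the seller bears all costs to the named destination except import duty and clearance.
Seller's account: goods 25484.46 + inland to port 362.38 + export clearance 157.53 + freight 4978.35 + insurance 312.12 + delivery 2105.37 = 33400.21
Buyer's account: duty 2314.18 = 2314.18

Buyer's account: CHF 2314.18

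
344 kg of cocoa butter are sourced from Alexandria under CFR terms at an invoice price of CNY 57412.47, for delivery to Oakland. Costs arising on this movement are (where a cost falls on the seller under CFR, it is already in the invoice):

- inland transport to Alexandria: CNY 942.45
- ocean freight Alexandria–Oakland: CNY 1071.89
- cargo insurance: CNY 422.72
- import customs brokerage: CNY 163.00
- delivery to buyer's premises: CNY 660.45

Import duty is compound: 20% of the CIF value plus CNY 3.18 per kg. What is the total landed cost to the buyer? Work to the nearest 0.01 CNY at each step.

Total landed cost: CNY 71319.60

CFR: the seller pays costs through ocean freight to the destination port, but not insurance.
Already in the invoice (seller's account under CFR): inland to port, freight — exclude.
CIF value = CFR price + insurance = 57412.47 + 422.72 = 57835.19
Ad valorem component: 57835.19 × 20% = 11567.04
Specific component: 344 × 3.18 = 1093.92
Import duty = 11567.04 + 1093.92 = 12660.96
Buyer bears: insurance 422.72 + brokerage 163.00 + delivery 660.45 + duty 12660.96 = 13907.13
Landed cost = invoice 57412.47 + 13907.13 = 71319.60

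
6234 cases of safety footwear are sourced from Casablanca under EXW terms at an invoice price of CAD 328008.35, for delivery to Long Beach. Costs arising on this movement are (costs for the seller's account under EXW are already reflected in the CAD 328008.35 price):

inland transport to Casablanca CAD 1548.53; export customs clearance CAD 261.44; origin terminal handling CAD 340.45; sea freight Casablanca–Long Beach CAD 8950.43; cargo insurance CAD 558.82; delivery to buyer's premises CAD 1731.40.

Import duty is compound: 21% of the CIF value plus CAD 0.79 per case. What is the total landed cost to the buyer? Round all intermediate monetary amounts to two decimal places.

EXW: the seller makes goods available at their premises; the buyer bears all onward costs.
CIF value = EXW price + inland to port + export clearance + origin terminal + freight + insurance = 328008.35 + 1548.53 + 261.44 + 340.45 + 8950.43 + 558.82 = 339668.02
Ad valorem component: 339668.02 × 21% = 71330.28
Specific component: 6234 × 0.79 = 4924.86
Import duty = 71330.28 + 4924.86 = 76255.14
Buyer bears: inland to port 1548.53 + export clearance 261.44 + origin terminal 340.45 + freight 8950.43 + insurance 558.82 + delivery 1731.40 + duty 76255.14 = 89646.21
Landed cost = invoice 328008.35 + 89646.21 = 417654.56

Total landed cost: CAD 417654.56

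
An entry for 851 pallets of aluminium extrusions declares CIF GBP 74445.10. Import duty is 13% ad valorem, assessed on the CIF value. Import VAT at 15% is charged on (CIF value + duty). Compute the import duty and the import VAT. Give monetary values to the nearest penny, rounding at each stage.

Import duty: GBP 9677.86; import VAT: GBP 12618.44

Import duty = 74445.10 × 13% = 9677.86
VAT base = CIF + duty = 74445.10 + 9677.86 = 84122.96
Import VAT = 84122.96 × 15% = 12618.44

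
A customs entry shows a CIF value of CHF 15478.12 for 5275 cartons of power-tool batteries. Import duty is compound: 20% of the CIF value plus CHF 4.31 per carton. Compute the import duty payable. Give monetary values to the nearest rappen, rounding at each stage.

Ad valorem component: 15478.12 × 20% = 3095.62
Specific component: 5275 × 4.31 = 22735.25
Import duty = 3095.62 + 22735.25 = 25830.87

Import duty: CHF 25830.87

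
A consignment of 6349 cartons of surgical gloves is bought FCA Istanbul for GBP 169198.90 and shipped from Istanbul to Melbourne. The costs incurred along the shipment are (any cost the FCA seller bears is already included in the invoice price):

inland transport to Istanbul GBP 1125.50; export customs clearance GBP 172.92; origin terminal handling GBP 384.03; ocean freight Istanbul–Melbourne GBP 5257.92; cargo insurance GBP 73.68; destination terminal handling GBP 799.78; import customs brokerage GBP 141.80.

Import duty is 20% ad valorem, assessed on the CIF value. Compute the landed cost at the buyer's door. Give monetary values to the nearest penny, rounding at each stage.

Total landed cost: GBP 210839.02

FCA: the seller delivers export-cleared goods to the carrier; the buyer bears costs from that point.
Already in the invoice (seller's account under FCA): inland to port, export clearance — exclude.
CIF value = FCA price + origin terminal + freight + insurance = 169198.90 + 384.03 + 5257.92 + 73.68 = 174914.53
Import duty = 174914.53 × 20% = 34982.91
Buyer bears: origin terminal 384.03 + freight 5257.92 + insurance 73.68 + destination terminal 799.78 + brokerage 141.80 + duty 34982.91 = 41640.12
Landed cost = invoice 169198.90 + 41640.12 = 210839.02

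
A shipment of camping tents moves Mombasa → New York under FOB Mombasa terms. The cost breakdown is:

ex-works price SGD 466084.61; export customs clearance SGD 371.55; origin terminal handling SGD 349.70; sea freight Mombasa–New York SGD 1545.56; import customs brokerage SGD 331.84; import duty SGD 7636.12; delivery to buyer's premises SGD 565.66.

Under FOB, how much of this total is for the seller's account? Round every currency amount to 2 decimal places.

Seller's account: SGD 466805.86

FOB: the seller bears costs until goods are on board at the origin port; the buyer bears freight, insurance and all costs thereafter.
Seller's account: goods 466084.61 + export clearance 371.55 + origin terminal 349.70 = 466805.86
Buyer's account: freight 1545.56 + brokerage 331.84 + duty 7636.12 + delivery 565.66 = 10079.18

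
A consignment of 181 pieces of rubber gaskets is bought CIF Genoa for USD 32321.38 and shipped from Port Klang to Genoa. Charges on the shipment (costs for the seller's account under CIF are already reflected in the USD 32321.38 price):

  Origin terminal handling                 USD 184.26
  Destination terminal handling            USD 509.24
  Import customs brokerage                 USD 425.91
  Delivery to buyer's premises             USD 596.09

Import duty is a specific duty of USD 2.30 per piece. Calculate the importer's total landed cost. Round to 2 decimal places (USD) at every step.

CIF: the seller pays costs through ocean freight and marine insurance to the destination port.
Already in the invoice (seller's account under CIF): origin terminal — exclude.
The CIF price already equals the CIF value: 32321.38
Import duty = 181 × 2.30 = 416.30
Buyer bears: destination terminal 509.24 + brokerage 425.91 + delivery 596.09 + duty 416.30 = 1947.54
Landed cost = invoice 32321.38 + 1947.54 = 34268.92

Total landed cost: USD 34268.92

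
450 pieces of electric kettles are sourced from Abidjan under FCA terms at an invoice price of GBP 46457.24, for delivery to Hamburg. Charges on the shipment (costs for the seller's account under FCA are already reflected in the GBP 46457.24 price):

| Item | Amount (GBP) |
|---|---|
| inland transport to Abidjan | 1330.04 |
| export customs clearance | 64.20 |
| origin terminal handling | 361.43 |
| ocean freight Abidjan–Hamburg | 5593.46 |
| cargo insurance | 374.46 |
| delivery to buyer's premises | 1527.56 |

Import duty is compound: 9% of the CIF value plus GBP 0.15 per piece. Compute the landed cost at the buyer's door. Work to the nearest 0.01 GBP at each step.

Total landed cost: GBP 59132.44

FCA: the seller delivers export-cleared goods to the carrier; the buyer bears costs from that point.
Already in the invoice (seller's account under FCA): inland to port, export clearance — exclude.
CIF value = FCA price + origin terminal + freight + insurance = 46457.24 + 361.43 + 5593.46 + 374.46 = 52786.59
Ad valorem component: 52786.59 × 9% = 4750.79
Specific component: 450 × 0.15 = 67.50
Import duty = 4750.79 + 67.50 = 4818.29
Buyer bears: origin terminal 361.43 + freight 5593.46 + insurance 374.46 + delivery 1527.56 + duty 4818.29 = 12675.20
Landed cost = invoice 46457.24 + 12675.20 = 59132.44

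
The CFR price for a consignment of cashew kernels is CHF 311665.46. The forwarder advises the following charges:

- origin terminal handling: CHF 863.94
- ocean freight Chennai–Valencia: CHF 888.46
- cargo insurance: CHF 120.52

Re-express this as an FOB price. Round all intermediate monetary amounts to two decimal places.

Not relevant to the conversion: origin terminal — on the seller under both CFR and FOB; already in the CFR price and stays in the FOB price. insurance — on the buyer under both terms; not part of either seller's price.
From CFR to FOB, the seller no longer bears: freight.
FOB price = 311665.46 − 888.46 = 310777.00

FOB price: CHF 310777.00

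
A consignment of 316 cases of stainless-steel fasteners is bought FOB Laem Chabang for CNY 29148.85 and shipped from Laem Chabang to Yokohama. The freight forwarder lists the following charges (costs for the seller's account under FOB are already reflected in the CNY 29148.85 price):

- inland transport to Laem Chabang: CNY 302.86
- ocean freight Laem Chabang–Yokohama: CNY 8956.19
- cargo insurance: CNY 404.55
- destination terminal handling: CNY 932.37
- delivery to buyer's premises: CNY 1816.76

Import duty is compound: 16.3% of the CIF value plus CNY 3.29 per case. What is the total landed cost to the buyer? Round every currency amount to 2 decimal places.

Total landed cost: CNY 48575.42

FOB: the seller bears costs until goods are on board at the origin port; the buyer bears freight, insurance and all costs thereafter.
Already in the invoice (seller's account under FOB): inland to port — exclude.
CIF value = FOB price + freight + insurance = 29148.85 + 8956.19 + 404.55 = 38509.59
Ad valorem component: 38509.59 × 16.3% = 6277.06
Specific component: 316 × 3.29 = 1039.64
Import duty = 6277.06 + 1039.64 = 7316.70
Buyer bears: freight 8956.19 + insurance 404.55 + destination terminal 932.37 + delivery 1816.76 + duty 7316.70 = 19426.57
Landed cost = invoice 29148.85 + 19426.57 = 48575.42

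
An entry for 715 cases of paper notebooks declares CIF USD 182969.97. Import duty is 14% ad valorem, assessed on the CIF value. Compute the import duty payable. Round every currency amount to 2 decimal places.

Import duty: USD 25615.80

Import duty = 182969.97 × 14% = 25615.80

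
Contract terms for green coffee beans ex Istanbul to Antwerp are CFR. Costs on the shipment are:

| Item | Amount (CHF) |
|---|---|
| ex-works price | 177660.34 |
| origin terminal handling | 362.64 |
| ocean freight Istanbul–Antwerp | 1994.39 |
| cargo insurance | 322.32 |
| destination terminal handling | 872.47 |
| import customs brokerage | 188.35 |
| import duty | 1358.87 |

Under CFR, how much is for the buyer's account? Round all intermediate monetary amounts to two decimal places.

CFR: the seller pays costs through ocean freight to the destination port, but not insurance.
Seller's account: goods 177660.34 + origin terminal 362.64 + freight 1994.39 = 180017.37
Buyer's account: insurance 322.32 + destination terminal 872.47 + brokerage 188.35 + duty 1358.87 = 2742.01

Buyer's account: CHF 2742.01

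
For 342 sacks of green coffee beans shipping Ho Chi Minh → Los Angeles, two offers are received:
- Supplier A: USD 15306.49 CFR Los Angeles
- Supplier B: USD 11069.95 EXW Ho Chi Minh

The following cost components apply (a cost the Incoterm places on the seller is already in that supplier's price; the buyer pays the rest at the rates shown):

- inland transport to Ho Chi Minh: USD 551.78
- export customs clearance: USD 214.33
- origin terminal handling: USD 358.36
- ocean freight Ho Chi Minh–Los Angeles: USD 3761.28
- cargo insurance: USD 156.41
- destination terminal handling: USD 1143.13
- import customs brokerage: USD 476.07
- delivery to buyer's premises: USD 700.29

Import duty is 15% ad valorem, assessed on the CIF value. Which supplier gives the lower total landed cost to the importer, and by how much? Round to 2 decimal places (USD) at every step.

Supplier A (CFR):
CIF value = CFR price + insurance = 15306.49 + 156.41 = 15462.90
Import duty = 15462.90 × 15% = 2319.44
Buyer bears (A): 156.41 + 1143.13 + 476.07 + 700.29 = 2475.90
Landed cost (A) = invoice 15306.49 + 2475.90 + duty 2319.44 = 20101.83
Supplier B (EXW):
CIF value = EXW price + inland to port + export clearance + origin terminal + freight + insurance = 11069.95 + 551.78 + 214.33 + 358.36 + 3761.28 + 156.41 = 16112.11
Import duty = 16112.11 × 15% = 2416.82
Buyer bears (B): 551.78 + 214.33 + 358.36 + 3761.28 + 156.41 + 1143.13 + 476.07 + 700.29 = 7361.65
Landed cost (B) = invoice 11069.95 + 7361.65 + duty 2416.82 = 20848.42
Difference = |20101.83 − 20848.42| = 746.59

Supplier A is cheaper by USD 746.59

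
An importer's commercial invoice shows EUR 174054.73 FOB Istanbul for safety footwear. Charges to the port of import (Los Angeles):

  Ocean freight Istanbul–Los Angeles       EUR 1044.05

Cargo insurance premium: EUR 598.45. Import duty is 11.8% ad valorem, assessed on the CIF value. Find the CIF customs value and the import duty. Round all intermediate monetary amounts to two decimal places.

CIF value: EUR 175697.23; import duty: EUR 20732.27

CIF = FOB price + freight + insurance
CIF = 174054.73 + 1044.05 + 598.45 = 175697.23
Import duty = 175697.23 × 11.8% = 20732.27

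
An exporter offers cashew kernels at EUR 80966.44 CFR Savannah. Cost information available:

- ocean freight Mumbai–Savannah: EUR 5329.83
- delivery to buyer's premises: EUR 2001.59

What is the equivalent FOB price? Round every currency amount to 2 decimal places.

FOB price: EUR 75636.61

Not relevant to the conversion: delivery — on the buyer under both terms; not part of either seller's price.
From CFR to FOB, the seller no longer bears: freight.
FOB price = 80966.44 − 5329.83 = 75636.61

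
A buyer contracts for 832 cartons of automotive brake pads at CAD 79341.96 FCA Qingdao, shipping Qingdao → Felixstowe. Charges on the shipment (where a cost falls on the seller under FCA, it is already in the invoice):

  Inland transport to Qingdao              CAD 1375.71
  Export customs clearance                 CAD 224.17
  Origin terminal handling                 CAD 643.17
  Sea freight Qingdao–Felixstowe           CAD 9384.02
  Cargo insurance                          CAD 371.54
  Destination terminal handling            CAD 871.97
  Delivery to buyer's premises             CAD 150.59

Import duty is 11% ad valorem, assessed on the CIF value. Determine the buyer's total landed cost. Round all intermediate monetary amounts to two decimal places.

Total landed cost: CAD 100634.73

FCA: the seller delivers export-cleared goods to the carrier; the buyer bears costs from that point.
Already in the invoice (seller's account under FCA): inland to port, export clearance — exclude.
CIF value = FCA price + origin terminal + freight + insurance = 79341.96 + 643.17 + 9384.02 + 371.54 = 89740.69
Import duty = 89740.69 × 11% = 9871.48
Buyer bears: origin terminal 643.17 + freight 9384.02 + insurance 371.54 + destination terminal 871.97 + delivery 150.59 + duty 9871.48 = 21292.77
Landed cost = invoice 79341.96 + 21292.77 = 100634.73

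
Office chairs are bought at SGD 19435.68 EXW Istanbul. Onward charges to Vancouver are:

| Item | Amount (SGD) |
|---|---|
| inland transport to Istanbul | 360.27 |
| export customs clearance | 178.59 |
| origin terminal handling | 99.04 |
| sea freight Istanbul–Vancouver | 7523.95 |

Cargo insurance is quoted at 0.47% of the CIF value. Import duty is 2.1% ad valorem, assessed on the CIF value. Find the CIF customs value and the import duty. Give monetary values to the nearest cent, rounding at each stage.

Let C be the CIF value. C = EXW price + pre-shipment costs + freight + 0.47% × C
C − 0.47% × C = 19435.68 + 360.27 + 178.59 + 99.04 + 7523.95
0.9953 × C = 27597.53
C = 27597.53 / 0.9953 = 27727.85
Insurance premium = 0.47% × 27727.85 = 130.32
Import duty = 27727.85 × 2.1% = 582.28

CIF value: SGD 27727.85; import duty: SGD 582.28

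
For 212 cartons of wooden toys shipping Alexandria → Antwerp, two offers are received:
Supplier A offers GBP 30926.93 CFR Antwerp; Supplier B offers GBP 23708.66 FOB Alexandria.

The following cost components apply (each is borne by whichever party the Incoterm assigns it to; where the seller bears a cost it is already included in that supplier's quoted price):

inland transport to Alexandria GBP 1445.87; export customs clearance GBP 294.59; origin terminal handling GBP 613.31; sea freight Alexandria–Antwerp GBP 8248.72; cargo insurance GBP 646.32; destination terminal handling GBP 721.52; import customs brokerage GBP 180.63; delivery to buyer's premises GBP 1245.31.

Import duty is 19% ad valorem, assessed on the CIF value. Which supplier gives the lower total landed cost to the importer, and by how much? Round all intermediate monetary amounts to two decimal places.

Supplier A (CFR):
CIF value = CFR price + insurance = 30926.93 + 646.32 = 31573.25
Import duty = 31573.25 × 19% = 5998.92
Buyer bears (A): 646.32 + 721.52 + 180.63 + 1245.31 = 2793.78
Landed cost (A) = invoice 30926.93 + 2793.78 + duty 5998.92 = 39719.63
Supplier B (FOB):
CIF value = FOB price + freight + insurance = 23708.66 + 8248.72 + 646.32 = 32603.70
Import duty = 32603.70 × 19% = 6194.70
Buyer bears (B): 8248.72 + 646.32 + 721.52 + 180.63 + 1245.31 = 11042.50
Landed cost (B) = invoice 23708.66 + 11042.50 + duty 6194.70 = 40945.86
Difference = |39719.63 − 40945.86| = 1226.23

Supplier A is cheaper by GBP 1226.23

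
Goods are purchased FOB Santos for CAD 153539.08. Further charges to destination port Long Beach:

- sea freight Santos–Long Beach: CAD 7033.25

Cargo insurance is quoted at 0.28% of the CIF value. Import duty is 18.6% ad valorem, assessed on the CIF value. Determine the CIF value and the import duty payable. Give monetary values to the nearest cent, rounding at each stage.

CIF value: CAD 161023.19; import duty: CAD 29950.31

Let C be the CIF value. C = FOB price + freight + 0.28% × C
C − 0.28% × C = 153539.08 + 7033.25
0.9972 × C = 160572.33
C = 160572.33 / 0.9972 = 161023.19
Insurance premium = 0.28% × 161023.19 = 450.86
Import duty = 161023.19 × 18.6% = 29950.31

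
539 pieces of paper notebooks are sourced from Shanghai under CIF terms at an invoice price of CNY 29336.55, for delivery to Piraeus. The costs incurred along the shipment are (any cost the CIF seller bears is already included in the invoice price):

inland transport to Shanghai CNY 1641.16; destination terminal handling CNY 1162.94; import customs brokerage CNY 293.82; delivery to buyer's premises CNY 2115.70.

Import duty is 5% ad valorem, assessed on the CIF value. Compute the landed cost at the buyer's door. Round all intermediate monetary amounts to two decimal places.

Total landed cost: CNY 34375.84

CIF: the seller pays costs through ocean freight and marine insurance to the destination port.
Already in the invoice (seller's account under CIF): inland to port — exclude.
The CIF price already equals the CIF value: 29336.55
Import duty = 29336.55 × 5% = 1466.83
Buyer bears: destination terminal 1162.94 + brokerage 293.82 + delivery 2115.70 + duty 1466.83 = 5039.29
Landed cost = invoice 29336.55 + 5039.29 = 34375.84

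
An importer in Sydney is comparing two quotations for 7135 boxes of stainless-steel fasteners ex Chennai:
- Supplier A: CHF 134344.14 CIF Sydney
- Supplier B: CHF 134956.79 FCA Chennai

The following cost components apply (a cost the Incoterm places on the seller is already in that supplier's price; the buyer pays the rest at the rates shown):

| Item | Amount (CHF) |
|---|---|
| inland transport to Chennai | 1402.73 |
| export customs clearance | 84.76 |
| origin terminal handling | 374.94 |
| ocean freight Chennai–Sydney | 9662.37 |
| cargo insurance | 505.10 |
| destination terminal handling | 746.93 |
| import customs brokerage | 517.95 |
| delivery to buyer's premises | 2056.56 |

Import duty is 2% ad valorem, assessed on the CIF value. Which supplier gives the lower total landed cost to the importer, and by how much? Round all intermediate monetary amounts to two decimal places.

Supplier A (CIF):
The CIF price already equals the CIF value: 134344.14
Import duty = 134344.14 × 2% = 2686.88
Buyer bears (A): 746.93 + 517.95 + 2056.56 = 3321.44
Landed cost (A) = invoice 134344.14 + 3321.44 + duty 2686.88 = 140352.46
Supplier B (FCA):
CIF value = FCA price + origin terminal + freight + insurance = 134956.79 + 374.94 + 9662.37 + 505.10 = 145499.20
Import duty = 145499.20 × 2% = 2909.98
Buyer bears (B): 374.94 + 9662.37 + 505.10 + 746.93 + 517.95 + 2056.56 = 13863.85
Landed cost (B) = invoice 134956.79 + 13863.85 + duty 2909.98 = 151730.62
Difference = |140352.46 − 151730.62| = 11378.16

Supplier A is cheaper by CHF 11378.16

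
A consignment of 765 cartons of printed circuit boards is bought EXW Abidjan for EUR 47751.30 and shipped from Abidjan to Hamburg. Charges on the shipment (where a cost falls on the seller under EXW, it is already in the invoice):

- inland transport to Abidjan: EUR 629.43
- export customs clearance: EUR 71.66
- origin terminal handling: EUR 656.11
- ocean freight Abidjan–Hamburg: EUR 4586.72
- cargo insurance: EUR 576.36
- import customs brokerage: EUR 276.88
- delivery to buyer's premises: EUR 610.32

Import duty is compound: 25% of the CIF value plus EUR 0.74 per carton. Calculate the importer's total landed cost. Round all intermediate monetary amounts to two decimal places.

Total landed cost: EUR 69292.78

EXW: the seller makes goods available at their premises; the buyer bears all onward costs.
CIF value = EXW price + inland to port + export clearance + origin terminal + freight + insurance = 47751.30 + 629.43 + 71.66 + 656.11 + 4586.72 + 576.36 = 54271.58
Ad valorem component: 54271.58 × 25% = 13567.90
Specific component: 765 × 0.74 = 566.10
Import duty = 13567.90 + 566.10 = 14134.00
Buyer bears: inland to port 629.43 + export clearance 71.66 + origin terminal 656.11 + freight 4586.72 + insurance 576.36 + brokerage 276.88 + delivery 610.32 + duty 14134.00 = 21541.48
Landed cost = invoice 47751.30 + 21541.48 = 69292.78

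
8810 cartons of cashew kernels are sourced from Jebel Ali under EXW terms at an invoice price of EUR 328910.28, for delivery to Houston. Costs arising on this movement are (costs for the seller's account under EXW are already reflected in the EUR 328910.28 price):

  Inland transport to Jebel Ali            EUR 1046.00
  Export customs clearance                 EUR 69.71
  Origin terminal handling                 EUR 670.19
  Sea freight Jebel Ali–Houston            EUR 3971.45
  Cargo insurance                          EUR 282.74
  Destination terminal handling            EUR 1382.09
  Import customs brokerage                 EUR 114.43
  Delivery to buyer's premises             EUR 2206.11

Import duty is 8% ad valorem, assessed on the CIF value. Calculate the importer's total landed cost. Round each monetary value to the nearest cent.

EXW: the seller makes goods available at their premises; the buyer bears all onward costs.
CIF value = EXW price + inland to port + export clearance + origin terminal + freight + insurance = 328910.28 + 1046.00 + 69.71 + 670.19 + 3971.45 + 282.74 = 334950.37
Import duty = 334950.37 × 8% = 26796.03
Buyer bears: inland to port 1046.00 + export clearance 69.71 + origin terminal 670.19 + freight 3971.45 + insurance 282.74 + destination terminal 1382.09 + brokerage 114.43 + delivery 2206.11 + duty 26796.03 = 36538.75
Landed cost = invoice 328910.28 + 36538.75 = 365449.03

Total landed cost: EUR 365449.03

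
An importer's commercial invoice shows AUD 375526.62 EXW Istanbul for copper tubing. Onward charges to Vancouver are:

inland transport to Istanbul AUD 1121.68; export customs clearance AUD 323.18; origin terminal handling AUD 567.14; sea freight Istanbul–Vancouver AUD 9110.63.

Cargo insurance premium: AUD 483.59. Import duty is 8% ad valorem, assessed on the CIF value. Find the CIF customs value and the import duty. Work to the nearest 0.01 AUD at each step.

CIF = EXW price + pre-shipment costs + freight + insurance
CIF = 375526.62 + 1121.68 + 323.18 + 567.14 + 9110.63 + 483.59 = 387132.84
Import duty = 387132.84 × 8% = 30970.63

CIF value: AUD 387132.84; import duty: AUD 30970.63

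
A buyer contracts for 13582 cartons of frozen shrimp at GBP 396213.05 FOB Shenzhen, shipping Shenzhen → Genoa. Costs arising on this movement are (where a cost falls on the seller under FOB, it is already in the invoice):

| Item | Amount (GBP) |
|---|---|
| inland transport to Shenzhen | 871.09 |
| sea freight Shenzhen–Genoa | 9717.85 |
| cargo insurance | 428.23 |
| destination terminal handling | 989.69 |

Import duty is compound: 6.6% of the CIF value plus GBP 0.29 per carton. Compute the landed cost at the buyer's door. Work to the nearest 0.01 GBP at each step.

FOB: the seller bears costs until goods are on board at the origin port; the buyer bears freight, insurance and all costs thereafter.
Already in the invoice (seller's account under FOB): inland to port — exclude.
CIF value = FOB price + freight + insurance = 396213.05 + 9717.85 + 428.23 = 406359.13
Ad valorem component: 406359.13 × 6.6% = 26819.70
Specific component: 13582 × 0.29 = 3938.78
Import duty = 26819.70 + 3938.78 = 30758.48
Buyer bears: freight 9717.85 + insurance 428.23 + destination terminal 989.69 + duty 30758.48 = 41894.25
Landed cost = invoice 396213.05 + 41894.25 = 438107.30

Total landed cost: GBP 438107.30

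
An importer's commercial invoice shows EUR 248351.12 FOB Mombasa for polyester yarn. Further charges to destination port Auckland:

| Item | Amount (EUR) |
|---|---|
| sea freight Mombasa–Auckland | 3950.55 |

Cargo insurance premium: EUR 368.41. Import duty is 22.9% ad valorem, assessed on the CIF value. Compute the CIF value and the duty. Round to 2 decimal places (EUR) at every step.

CIF = FOB price + freight + insurance
CIF = 248351.12 + 3950.55 + 368.41 = 252670.08
Import duty = 252670.08 × 22.9% = 57861.45

CIF value: EUR 252670.08; import duty: EUR 57861.45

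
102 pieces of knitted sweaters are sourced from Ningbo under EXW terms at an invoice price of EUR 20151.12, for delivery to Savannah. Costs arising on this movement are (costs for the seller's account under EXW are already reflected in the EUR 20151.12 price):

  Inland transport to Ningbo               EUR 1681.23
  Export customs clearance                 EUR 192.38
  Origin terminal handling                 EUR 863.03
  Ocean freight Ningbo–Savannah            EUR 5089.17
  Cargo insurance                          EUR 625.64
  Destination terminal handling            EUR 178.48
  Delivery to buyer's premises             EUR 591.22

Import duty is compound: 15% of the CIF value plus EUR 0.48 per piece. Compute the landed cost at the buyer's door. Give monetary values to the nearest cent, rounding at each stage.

Total landed cost: EUR 33711.62

EXW: the seller makes goods available at their premises; the buyer bears all onward costs.
CIF value = EXW price + inland to port + export clearance + origin terminal + freight + insurance = 20151.12 + 1681.23 + 192.38 + 863.03 + 5089.17 + 625.64 = 28602.57
Ad valorem component: 28602.57 × 15% = 4290.39
Specific component: 102 × 0.48 = 48.96
Import duty = 4290.39 + 48.96 = 4339.35
Buyer bears: inland to port 1681.23 + export clearance 192.38 + origin terminal 863.03 + freight 5089.17 + insurance 625.64 + destination terminal 178.48 + delivery 591.22 + duty 4339.35 = 13560.50
Landed cost = invoice 20151.12 + 13560.50 = 33711.62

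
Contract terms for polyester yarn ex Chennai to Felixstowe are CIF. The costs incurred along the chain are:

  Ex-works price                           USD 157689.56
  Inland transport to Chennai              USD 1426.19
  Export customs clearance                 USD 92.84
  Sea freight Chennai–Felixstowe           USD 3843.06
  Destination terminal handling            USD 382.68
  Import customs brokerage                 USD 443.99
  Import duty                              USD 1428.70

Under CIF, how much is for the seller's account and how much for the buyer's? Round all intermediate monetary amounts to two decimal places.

Seller: USD 163051.65; buyer: USD 2255.37

CIF: the seller pays costs through ocean freight and marine insurance to the destination port.
Seller's account: goods 157689.56 + inland to port 1426.19 + export clearance 92.84 + freight 3843.06 = 163051.65
Buyer's account: destination terminal 382.68 + brokerage 443.99 + duty 1428.70 = 2255.37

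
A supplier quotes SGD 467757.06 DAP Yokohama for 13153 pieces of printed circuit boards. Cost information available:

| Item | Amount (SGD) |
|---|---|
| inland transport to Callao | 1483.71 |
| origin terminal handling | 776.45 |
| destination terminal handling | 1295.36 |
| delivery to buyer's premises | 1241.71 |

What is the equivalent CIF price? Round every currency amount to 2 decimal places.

CIF price: SGD 465219.99

Not relevant to the conversion: inland to port, origin terminal — on the seller under both DAP and CIF; already in the DAP price and stays in the CIF price.
From DAP to CIF, the seller no longer bears: destination terminal, delivery.
CIF price = 467757.06 − 1295.36 − 1241.71 = 465219.99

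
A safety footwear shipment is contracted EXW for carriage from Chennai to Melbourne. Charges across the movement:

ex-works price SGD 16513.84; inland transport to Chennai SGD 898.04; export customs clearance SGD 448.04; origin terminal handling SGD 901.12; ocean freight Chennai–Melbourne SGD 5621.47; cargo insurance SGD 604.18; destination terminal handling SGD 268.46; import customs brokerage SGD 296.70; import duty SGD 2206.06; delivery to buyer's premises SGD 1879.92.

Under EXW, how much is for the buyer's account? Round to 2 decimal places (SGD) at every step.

Buyer's account: SGD 13123.99

EXW: the seller makes goods available at their premises; the buyer bears all onward costs.
Seller's account: goods 16513.84 = 16513.84
Buyer's account: inland to port 898.04 + export clearance 448.04 + origin terminal 901.12 + freight 5621.47 + insurance 604.18 + destination terminal 268.46 + brokerage 296.70 + duty 2206.06 + delivery 1879.92 = 13123.99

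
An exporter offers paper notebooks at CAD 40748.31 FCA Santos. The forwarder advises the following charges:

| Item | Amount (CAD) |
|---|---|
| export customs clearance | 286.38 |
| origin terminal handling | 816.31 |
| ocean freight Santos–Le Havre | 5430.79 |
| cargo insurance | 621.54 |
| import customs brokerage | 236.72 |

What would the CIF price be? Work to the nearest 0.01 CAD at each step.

CIF price: CAD 47616.95

Not relevant to the conversion: export clearance — on the seller under both FCA and CIF; already in the FCA price and stays in the CIF price. brokerage — on the buyer under both terms; not part of either seller's price.
From FCA to CIF, the seller additionally bears: origin terminal, freight, insurance.
CIF price = 40748.31 + 816.31 + 5430.79 + 621.54 = 47616.95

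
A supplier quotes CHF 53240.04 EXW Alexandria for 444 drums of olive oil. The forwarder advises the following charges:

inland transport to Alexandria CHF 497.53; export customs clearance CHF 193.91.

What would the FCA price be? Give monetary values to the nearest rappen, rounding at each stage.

From EXW to FCA, the seller additionally bears: inland to port, export clearance.
FCA price = 53240.04 + 497.53 + 193.91 = 53931.48

FCA price: CHF 53931.48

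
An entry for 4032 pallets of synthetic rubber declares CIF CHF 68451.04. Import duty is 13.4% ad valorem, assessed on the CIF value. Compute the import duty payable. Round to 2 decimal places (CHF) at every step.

Import duty = 68451.04 × 13.4% = 9172.44

Import duty: CHF 9172.44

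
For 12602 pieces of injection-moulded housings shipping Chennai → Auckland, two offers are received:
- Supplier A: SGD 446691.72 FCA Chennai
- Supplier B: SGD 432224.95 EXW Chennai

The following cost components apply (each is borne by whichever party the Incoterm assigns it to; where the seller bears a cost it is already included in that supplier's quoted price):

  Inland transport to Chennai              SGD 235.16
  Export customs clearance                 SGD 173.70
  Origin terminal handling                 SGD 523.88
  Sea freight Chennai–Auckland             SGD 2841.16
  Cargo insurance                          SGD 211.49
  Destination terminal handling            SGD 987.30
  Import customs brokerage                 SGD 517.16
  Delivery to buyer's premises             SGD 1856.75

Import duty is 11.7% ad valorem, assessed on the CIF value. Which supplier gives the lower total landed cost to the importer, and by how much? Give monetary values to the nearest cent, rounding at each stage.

Supplier B is cheaper by SGD 15702.69

Supplier A (FCA):
CIF value = FCA price + origin terminal + freight + insurance = 446691.72 + 523.88 + 2841.16 + 211.49 = 450268.25
Import duty = 450268.25 × 11.7% = 52681.39
Buyer bears (A): 523.88 + 2841.16 + 211.49 + 987.30 + 517.16 + 1856.75 = 6937.74
Landed cost (A) = invoice 446691.72 + 6937.74 + duty 52681.39 = 506310.85
Supplier B (EXW):
CIF value = EXW price + inland to port + export clearance + origin terminal + freight + insurance = 432224.95 + 235.16 + 173.70 + 523.88 + 2841.16 + 211.49 = 436210.34
Import duty = 436210.34 × 11.7% = 51036.61
Buyer bears (B): 235.16 + 173.70 + 523.88 + 2841.16 + 211.49 + 987.30 + 517.16 + 1856.75 = 7346.60
Landed cost (B) = invoice 432224.95 + 7346.60 + duty 51036.61 = 490608.16
Difference = |506310.85 − 490608.16| = 15702.69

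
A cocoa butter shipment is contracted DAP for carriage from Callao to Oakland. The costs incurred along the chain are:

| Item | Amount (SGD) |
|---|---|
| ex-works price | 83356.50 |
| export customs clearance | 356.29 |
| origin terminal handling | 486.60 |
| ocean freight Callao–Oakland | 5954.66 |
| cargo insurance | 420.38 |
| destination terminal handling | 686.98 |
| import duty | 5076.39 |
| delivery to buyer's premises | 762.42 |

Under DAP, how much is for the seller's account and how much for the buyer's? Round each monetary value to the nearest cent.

Seller: SGD 92023.83; buyer: SGD 5076.39

DAP: the seller bears all costs to the named destination except import duty and clearance.
Seller's account: goods 83356.50 + export clearance 356.29 + origin terminal 486.60 + freight 5954.66 + insurance 420.38 + destination terminal 686.98 + delivery 762.42 = 92023.83
Buyer's account: duty 5076.39 = 5076.39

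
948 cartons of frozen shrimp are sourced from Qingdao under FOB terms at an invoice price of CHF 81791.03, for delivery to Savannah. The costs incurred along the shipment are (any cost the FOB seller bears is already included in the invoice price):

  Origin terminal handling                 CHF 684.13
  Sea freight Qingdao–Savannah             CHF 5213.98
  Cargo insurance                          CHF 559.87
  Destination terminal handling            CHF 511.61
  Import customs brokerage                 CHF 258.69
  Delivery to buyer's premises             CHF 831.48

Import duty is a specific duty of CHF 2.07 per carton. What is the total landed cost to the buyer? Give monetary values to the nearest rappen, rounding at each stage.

FOB: the seller bears costs until goods are on board at the origin port; the buyer bears freight, insurance and all costs thereafter.
Already in the invoice (seller's account under FOB): origin terminal — exclude.
CIF value = FOB price + freight + insurance = 81791.03 + 5213.98 + 559.87 = 87564.88
Import duty = 948 × 2.07 = 1962.36
Buyer bears: freight 5213.98 + insurance 559.87 + destination terminal 511.61 + brokerage 258.69 + delivery 831.48 + duty 1962.36 = 9337.99
Landed cost = invoice 81791.03 + 9337.99 = 91129.02

Total landed cost: CHF 91129.02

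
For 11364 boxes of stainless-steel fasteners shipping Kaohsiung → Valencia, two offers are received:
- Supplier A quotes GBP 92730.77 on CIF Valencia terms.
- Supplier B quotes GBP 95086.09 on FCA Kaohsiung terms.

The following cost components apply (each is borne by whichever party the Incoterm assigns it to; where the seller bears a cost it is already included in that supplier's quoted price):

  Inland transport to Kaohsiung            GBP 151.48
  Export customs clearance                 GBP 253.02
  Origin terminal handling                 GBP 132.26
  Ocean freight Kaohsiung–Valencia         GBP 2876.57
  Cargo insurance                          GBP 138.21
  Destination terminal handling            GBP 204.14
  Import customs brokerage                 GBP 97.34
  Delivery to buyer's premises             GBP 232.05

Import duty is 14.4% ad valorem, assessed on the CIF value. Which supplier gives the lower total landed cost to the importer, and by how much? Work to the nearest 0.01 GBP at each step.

Supplier A (CIF):
The CIF price already equals the CIF value: 92730.77
Import duty = 92730.77 × 14.4% = 13353.23
Buyer bears (A): 204.14 + 97.34 + 232.05 = 533.53
Landed cost (A) = invoice 92730.77 + 533.53 + duty 13353.23 = 106617.53
Supplier B (FCA):
CIF value = FCA price + origin terminal + freight + insurance = 95086.09 + 132.26 + 2876.57 + 138.21 = 98233.13
Import duty = 98233.13 × 14.4% = 14145.57
Buyer bears (B): 132.26 + 2876.57 + 138.21 + 204.14 + 97.34 + 232.05 = 3680.57
Landed cost (B) = invoice 95086.09 + 3680.57 + duty 14145.57 = 112912.23
Difference = |106617.53 − 112912.23| = 6294.70

Supplier A is cheaper by GBP 6294.70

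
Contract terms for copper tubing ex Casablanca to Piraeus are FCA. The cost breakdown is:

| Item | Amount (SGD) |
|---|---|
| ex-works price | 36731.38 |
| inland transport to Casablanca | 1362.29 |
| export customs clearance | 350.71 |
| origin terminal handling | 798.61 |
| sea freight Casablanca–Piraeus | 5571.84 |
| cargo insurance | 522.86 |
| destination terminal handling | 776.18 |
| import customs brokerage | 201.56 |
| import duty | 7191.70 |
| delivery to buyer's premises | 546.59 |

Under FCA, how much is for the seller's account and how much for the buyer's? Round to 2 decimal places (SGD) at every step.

Seller: SGD 38444.38; buyer: SGD 15609.34

FCA: the seller delivers export-cleared goods to the carrier; the buyer bears costs from that point.
Seller's account: goods 36731.38 + inland to port 1362.29 + export clearance 350.71 = 38444.38
Buyer's account: origin terminal 798.61 + freight 5571.84 + insurance 522.86 + destination terminal 776.18 + brokerage 201.56 + duty 7191.70 + delivery 546.59 = 15609.34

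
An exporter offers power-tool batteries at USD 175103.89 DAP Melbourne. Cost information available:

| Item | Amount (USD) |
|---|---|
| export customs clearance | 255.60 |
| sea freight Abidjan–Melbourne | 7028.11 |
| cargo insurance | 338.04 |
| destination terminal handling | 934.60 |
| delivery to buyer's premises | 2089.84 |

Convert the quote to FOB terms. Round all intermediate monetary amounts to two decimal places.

FOB price: USD 164713.30

Not relevant to the conversion: export clearance — on the seller under both DAP and FOB; already in the DAP price and stays in the FOB price.
From DAP to FOB, the seller no longer bears: freight, insurance, destination terminal, delivery.
FOB price = 175103.89 − 7028.11 − 338.04 − 934.60 − 2089.84 = 164713.30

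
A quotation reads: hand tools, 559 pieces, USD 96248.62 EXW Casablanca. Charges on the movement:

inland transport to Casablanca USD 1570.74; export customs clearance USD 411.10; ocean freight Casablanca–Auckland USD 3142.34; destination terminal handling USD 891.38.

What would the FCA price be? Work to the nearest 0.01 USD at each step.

Not relevant to the conversion: freight, destination terminal — on the buyer under both terms; not part of either seller's price.
From EXW to FCA, the seller additionally bears: inland to port, export clearance.
FCA price = 96248.62 + 1570.74 + 411.10 = 98230.46

FCA price: USD 98230.46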